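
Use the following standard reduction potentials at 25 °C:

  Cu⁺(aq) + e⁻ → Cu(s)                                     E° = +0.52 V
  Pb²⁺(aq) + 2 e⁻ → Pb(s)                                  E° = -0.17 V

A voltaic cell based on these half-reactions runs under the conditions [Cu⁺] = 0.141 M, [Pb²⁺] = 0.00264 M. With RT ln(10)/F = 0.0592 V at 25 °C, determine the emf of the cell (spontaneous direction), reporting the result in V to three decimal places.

Cu⁺/Cu is the cathode (higher E°), Pb²⁺/Pb the anode: E°cell = +0.52 − (-0.17) = +0.69 V, n = 2.
Overall: 2 Cu⁺(aq) + Pb(s) → 2 Cu(s) + Pb²⁺(aq)
Q = [Pb²⁺] / ([Cu⁺]^2); log Q = -0.877.
E = E° − (0.0592/n) log Q = +0.69 − (0.0592/2)(-0.877) = +0.716 V.

+0.716 V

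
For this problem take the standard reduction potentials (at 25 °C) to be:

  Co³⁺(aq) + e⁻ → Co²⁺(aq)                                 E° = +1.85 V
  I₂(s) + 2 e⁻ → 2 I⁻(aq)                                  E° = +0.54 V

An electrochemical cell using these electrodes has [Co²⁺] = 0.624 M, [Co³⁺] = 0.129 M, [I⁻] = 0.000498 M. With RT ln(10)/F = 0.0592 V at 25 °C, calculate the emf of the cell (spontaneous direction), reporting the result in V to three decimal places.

+1.074 V

Co³⁺/Co²⁺ is the cathode (higher E°), I₂/I⁻ the anode: E°cell = +1.85 − (+0.54) = +1.31 V, n = 2.
Overall: 2 Co³⁺(aq) + 2 I⁻(aq) → 2 Co²⁺(aq) + I₂(s)
Q = [Co²⁺]^2 / ([Co³⁺]^2·[I⁻]^2); log Q = 7.975.
E = E° − (0.0592/n) log Q = +1.31 − (0.0592/2)(7.975) = +1.074 V.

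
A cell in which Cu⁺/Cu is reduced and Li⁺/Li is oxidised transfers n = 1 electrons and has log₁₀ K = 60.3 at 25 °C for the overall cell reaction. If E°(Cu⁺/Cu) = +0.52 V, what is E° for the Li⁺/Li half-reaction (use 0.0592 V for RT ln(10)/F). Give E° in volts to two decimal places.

-3.05 V

E°cell = (0.0592/n)·log K = (0.0592/1)(60.3) = +3.570 V.
Since Cu⁺/Cu is the cathode and Li⁺/Li the anode, E°cell = E°(Cu⁺/Cu) − E°(Li⁺/Li).
So E°(Li⁺/Li) = E°(Cu⁺/Cu) − E°cell = (+0.52) − (+3.570) = -3.05 V.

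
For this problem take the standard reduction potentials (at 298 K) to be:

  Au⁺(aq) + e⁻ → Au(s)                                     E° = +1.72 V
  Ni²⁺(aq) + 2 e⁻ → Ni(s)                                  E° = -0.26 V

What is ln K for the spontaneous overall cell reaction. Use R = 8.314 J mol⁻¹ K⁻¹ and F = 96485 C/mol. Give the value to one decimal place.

Cathode: Au⁺/Au; anode: Ni²⁺/Ni. E°cell = (+1.72) − (-0.26) = +1.98 V, with n = 2.
ΔG° = −nFE° = −RT ln K, so ln K = nFE°/(RT) = (2)(96485)(+1.98) / ((8.314)(298)) = 154.216.

154.2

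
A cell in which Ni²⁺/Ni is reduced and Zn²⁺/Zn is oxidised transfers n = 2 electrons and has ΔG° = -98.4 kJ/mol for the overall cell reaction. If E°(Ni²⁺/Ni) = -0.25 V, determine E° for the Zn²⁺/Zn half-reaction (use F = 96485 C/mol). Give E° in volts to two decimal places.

-0.76 V

E°cell = −ΔG°/(nF) = −(-98.4×10³)/((2)(96485)) = +0.510 V.
Since Ni²⁺/Ni is the cathode and Zn²⁺/Zn the anode, E°cell = E°(Ni²⁺/Ni) − E°(Zn²⁺/Zn).
So E°(Zn²⁺/Zn) = E°(Ni²⁺/Ni) − E°cell = (-0.25) − (+0.510) = -0.76 V.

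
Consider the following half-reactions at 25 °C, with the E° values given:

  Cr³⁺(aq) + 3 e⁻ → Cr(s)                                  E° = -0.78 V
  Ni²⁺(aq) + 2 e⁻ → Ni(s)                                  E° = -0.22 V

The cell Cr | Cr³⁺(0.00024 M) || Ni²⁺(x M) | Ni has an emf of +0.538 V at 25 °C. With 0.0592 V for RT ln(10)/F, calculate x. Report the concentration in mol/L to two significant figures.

0.00070 M

Ni²⁺/Ni is the cathode, Cr³⁺/Cr the anode: E°cell = +0.56 V, n = 6.
Overall reaction: 3 Ni²⁺(aq) + 2 Cr(s) → 3 Ni(s) + 2 Cr³⁺(aq); Q = [Cr³⁺]^2/[Ni²⁺]^3.
From E = E° − (0.0592/n) log Q: log Q = (E° − E)·n/0.0592 = (+0.56 − (+0.538))·6/0.0592 = 2.2297.
So 3·log[Ni²⁺] = 2·log(0.00024) − log Q = -7.2396 − (2.2297) = -9.4693; log[Ni²⁺] = -9.4693 / 3 = -3.1564; [Ni²⁺] = 10^(-3.1564) ≈ 0.00070 M.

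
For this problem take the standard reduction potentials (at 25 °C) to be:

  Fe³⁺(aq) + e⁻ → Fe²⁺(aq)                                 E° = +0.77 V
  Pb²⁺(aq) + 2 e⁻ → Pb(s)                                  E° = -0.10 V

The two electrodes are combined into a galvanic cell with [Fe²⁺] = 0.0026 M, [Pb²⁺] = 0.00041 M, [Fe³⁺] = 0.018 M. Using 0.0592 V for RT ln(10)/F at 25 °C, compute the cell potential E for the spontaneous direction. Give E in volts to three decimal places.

Fe³⁺/Fe²⁺ is the cathode (higher E°), Pb²⁺/Pb the anode: E°cell = +0.77 − (-0.10) = +0.87 V, n = 2.
Overall: 2 Fe³⁺(aq) + Pb(s) → 2 Fe²⁺(aq) + Pb²⁺(aq)
Q = [Fe²⁺]^2·[Pb²⁺] / ([Fe³⁺]^2); log Q = -5.068.
E = E° − (0.0592/n) log Q = +0.87 − (0.0592/2)(-5.068) = +1.020 V.

+1.020 V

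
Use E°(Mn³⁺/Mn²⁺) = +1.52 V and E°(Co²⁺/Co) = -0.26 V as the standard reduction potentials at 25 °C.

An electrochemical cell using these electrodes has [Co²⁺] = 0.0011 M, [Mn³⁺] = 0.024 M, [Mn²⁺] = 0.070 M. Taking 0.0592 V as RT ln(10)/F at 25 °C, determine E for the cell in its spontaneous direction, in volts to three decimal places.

+1.840 V

Mn³⁺/Mn²⁺ is the cathode (higher E°), Co²⁺/Co the anode: E°cell = +1.52 − (-0.26) = +1.78 V, n = 2.
Overall: 2 Mn³⁺(aq) + Co(s) → 2 Mn²⁺(aq) + Co²⁺(aq)
Q = [Mn²⁺]^2·[Co²⁺] / ([Mn³⁺]^2); log Q = -2.029.
E = E° − (0.0592/n) log Q = +1.78 − (0.0592/2)(-2.029) = +1.840 V.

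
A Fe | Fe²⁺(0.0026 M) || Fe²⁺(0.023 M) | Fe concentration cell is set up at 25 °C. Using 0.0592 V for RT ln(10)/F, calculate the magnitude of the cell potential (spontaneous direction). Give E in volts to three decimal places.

For a concentration cell E°cell = 0. The 0.023 M side is the cathode (reduction is favoured where [Fe²⁺] is higher).
With n = 2, E = −(0.0592/2) log([Fe²⁺]ₐₙ/[Fe²⁺]꜀ₐₜ) = −(0.0592/2) log(0.0026/0.023) = −(0.0592/2)(-0.947) = +0.028 V.

+0.028 V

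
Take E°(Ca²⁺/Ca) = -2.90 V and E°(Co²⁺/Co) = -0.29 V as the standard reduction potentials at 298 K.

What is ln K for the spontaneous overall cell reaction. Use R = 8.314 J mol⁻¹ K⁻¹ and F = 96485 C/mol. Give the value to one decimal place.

203.3

Cathode: Co²⁺/Co; anode: Ca²⁺/Ca. E°cell = (-0.29) − (-2.90) = +2.61 V, with n = 2.
ΔG° = −nFE° = −RT ln K, so ln K = nFE°/(RT) = (2)(96485)(+2.61) / ((8.314)(298)) = 203.284.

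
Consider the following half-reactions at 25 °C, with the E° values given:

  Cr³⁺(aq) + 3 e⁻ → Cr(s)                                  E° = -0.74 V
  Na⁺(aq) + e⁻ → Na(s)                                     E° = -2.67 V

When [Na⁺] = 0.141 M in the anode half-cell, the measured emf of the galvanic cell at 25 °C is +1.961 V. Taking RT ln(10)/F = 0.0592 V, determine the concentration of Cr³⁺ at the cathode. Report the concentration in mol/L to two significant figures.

Cr³⁺/Cr is the cathode, Na⁺/Na the anode: E°cell = +1.93 V, n = 3.
Overall reaction: Cr³⁺(aq) + 3 Na(s) → Cr(s) + 3 Na⁺(aq); Q = [Na⁺]^3/[Cr³⁺]^1.
From E = E° − (0.0592/n) log Q: log Q = (E° − E)·n/0.0592 = (+1.93 − (+1.961))·3/0.0592 = -1.5709.
So 1·log[Cr³⁺] = 3·log(0.141) − log Q = -2.5523 − (-1.5709) = -0.9814; [Cr³⁺] = 10^(-0.9814) ≈ 0.10 M.

0.10 M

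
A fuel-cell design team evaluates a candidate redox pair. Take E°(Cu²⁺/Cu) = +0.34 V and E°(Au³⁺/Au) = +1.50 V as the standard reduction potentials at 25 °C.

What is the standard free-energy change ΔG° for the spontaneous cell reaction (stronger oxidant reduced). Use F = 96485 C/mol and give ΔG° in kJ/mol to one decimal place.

Au³⁺/Au (E° = +1.50 V) is the cathode; Cu²⁺/Cu (E° = +0.34 V) is the anode, so E°cell = +1.16 V.
Balancing electrons gives n = 6 (lcm of 3 and 2).
ΔG° = −nFE° = −(6)(96485)(+1.16) = -671,536 J = -671.5 kJ/mol.

-671.5 kJ/mol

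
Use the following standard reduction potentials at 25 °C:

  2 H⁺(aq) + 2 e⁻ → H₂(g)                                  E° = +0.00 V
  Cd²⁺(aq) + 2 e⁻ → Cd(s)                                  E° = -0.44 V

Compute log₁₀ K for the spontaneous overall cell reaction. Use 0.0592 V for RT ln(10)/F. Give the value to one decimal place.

14.9

Cathode: H⁺/H₂; anode: Cd²⁺/Cd. E°cell = +0.44 V, n = 2.
log K = nE°cell / 0.0592 = (2)(+0.44) / 0.0592 = 14.9.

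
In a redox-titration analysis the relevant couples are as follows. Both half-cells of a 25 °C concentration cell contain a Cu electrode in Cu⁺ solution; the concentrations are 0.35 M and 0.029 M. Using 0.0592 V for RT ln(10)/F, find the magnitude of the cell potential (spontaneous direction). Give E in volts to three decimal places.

+0.064 V

For a concentration cell E°cell = 0. The 0.35 M side is the cathode (reduction is favoured where [Cu⁺] is higher).
With n = 1, E = −(0.0592/1) log([Cu⁺]ₐₙ/[Cu⁺]꜀ₐₜ) = −(0.0592/1) log(0.029/0.35) = −(0.0592/1)(-1.082) = +0.064 V.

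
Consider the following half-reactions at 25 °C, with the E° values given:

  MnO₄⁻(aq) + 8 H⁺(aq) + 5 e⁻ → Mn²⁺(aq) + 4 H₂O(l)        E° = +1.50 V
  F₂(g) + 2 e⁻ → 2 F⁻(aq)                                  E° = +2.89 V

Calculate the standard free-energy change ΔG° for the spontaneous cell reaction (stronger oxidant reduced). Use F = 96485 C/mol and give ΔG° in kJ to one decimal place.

F₂/F⁻ (E° = +2.89 V) is the cathode; MnO₄⁻/Mn²⁺ (E° = +1.50 V) is the anode, so E°cell = +1.39 V.
Balancing electrons gives n = 10 (lcm of 2 and 5).
ΔG° = −nFE° = −(10)(96485)(+1.39) = -1,341,142 J = -1341.1 kJ.

-1341.1 kJ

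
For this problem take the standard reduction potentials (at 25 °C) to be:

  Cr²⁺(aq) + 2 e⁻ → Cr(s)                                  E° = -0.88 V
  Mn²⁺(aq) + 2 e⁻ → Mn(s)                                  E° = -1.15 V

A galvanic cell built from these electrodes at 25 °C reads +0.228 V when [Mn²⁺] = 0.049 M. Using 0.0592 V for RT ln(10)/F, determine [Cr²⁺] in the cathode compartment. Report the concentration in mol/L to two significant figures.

Cr²⁺/Cr is the cathode, Mn²⁺/Mn the anode: E°cell = +0.27 V, n = 2.
Overall reaction: Cr²⁺(aq) + Mn(s) → Cr(s) + Mn²⁺(aq); Q = [Mn²⁺]^1/[Cr²⁺]^1.
From E = E° − (0.0592/n) log Q: log Q = (E° − E)·n/0.0592 = (+0.27 − (+0.228))·2/0.0592 = 1.4189.
So 1·log[Cr²⁺] = 1·log(0.049) − log Q = -1.3098 − (1.4189) = -2.7287; [Cr²⁺] = 10^(-2.7287) ≈ 0.0019 M.

0.0019 M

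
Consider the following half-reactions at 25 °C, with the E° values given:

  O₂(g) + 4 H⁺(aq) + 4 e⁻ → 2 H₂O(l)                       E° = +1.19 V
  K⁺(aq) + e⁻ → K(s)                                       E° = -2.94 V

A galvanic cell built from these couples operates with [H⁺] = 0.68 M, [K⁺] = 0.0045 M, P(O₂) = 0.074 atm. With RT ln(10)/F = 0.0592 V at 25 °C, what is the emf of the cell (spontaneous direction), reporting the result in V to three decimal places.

O₂/H₂O is the cathode (higher E°), K⁺/K the anode: E°cell = +1.19 − (-2.94) = +4.13 V, n = 4.
Overall: O₂(g) + 4 H⁺(aq) + 4 K(s) → 2 H₂O(l) + 4 K⁺(aq)
Q = [K⁺]^4 / (P(O₂)·[H⁺]^4); log Q = -7.586.
E = E° − (0.0592/n) log Q = +4.13 − (0.0592/4)(-7.586) = +4.242 V.

+4.242 V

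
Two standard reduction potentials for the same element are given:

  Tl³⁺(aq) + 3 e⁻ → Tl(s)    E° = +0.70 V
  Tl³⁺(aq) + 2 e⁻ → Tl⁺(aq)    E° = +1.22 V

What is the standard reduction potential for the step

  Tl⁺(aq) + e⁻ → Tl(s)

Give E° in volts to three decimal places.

-0.340 V

Sequential free energies add, so n₃E°₃ = n₁E°₁ + n₂E°₂.
With n₃ = 3, and the known step contributing 2×(+1.22) V, the unknown satisfies 1·E° = 3×(+0.70) − 2×(+1.22) = -0.340.
E° = -0.340 / 1 = -0.340 V.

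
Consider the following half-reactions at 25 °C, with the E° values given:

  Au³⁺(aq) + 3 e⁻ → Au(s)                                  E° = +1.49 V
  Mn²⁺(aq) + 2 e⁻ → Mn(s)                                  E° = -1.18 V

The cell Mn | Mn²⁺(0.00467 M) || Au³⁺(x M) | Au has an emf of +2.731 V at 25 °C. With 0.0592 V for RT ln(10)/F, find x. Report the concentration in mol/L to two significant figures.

0.39 M

Au³⁺/Au is the cathode, Mn²⁺/Mn the anode: E°cell = +2.67 V, n = 6.
Overall reaction: 2 Au³⁺(aq) + 3 Mn(s) → 2 Au(s) + 3 Mn²⁺(aq); Q = [Mn²⁺]^3/[Au³⁺]^2.
From E = E° − (0.0592/n) log Q: log Q = (E° − E)·n/0.0592 = (+2.67 − (+2.731))·6/0.0592 = -6.1824.
So 2·log[Au³⁺] = 3·log(0.00467) − log Q = -6.9920 − (-6.1824) = -0.8096; log[Au³⁺] = -0.8096 / 2 = -0.4048; [Au³⁺] = 10^(-0.4048) ≈ 0.39 M.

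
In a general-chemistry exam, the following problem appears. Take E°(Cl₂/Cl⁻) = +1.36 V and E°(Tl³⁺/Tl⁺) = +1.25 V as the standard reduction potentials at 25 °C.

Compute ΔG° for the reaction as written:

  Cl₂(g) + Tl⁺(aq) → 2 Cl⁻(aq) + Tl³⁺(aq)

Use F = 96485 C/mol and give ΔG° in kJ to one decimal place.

As written, Cl₂/Cl⁻ is reduced (cathode) and Tl³⁺/Tl⁺ is oxidised (anode), so E°cell = (+1.36) − (+1.25) = +0.11 V.
Balancing electrons gives n = 2.
ΔG° = −nFE° = −(2)(96485)(+0.11) = -21,227 J = -21.2 kJ.

-21.2 kJ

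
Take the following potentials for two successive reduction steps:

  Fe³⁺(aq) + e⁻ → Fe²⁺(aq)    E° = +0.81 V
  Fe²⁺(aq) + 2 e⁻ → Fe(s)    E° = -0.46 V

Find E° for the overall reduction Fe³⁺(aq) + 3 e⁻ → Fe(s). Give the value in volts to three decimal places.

-0.037 V

Since ΔG° = −nFE° is additive over sequential reductions, n₃E°₃ = n₁E°₁ + n₂E°₂.
E°₃ = (1×+0.81 + 2×-0.46) / 3 = (-0.110) / 3 = -0.037 V.
Simply averaging or adding the two E° values would be wrong; the electron-weighted sum is required.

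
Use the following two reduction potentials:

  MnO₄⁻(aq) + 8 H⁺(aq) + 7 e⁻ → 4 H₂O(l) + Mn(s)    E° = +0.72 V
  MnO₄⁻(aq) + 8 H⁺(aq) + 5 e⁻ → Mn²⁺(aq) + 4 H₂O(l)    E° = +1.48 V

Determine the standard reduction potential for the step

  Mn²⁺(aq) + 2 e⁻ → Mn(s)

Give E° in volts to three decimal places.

-1.180 V

Sequential free energies add, so n₃E°₃ = n₁E°₁ + n₂E°₂.
With n₃ = 7, and the known step contributing 5×(+1.48) V, the unknown satisfies 2·E° = 7×(+0.72) − 5×(+1.48) = -2.360.
E° = -2.360 / 2 = -1.180 V.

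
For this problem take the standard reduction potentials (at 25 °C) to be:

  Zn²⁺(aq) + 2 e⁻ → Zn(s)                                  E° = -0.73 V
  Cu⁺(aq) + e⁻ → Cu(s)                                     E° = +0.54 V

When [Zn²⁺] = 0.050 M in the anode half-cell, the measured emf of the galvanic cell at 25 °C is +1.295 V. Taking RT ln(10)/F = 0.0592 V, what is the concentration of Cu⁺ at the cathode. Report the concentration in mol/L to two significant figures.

0.59 M

Cu⁺/Cu is the cathode, Zn²⁺/Zn the anode: E°cell = +1.27 V, n = 2.
Overall reaction: 2 Cu⁺(aq) + Zn(s) → 2 Cu(s) + Zn²⁺(aq); Q = [Zn²⁺]^1/[Cu⁺]^2.
From E = E° − (0.0592/n) log Q: log Q = (E° − E)·n/0.0592 = (+1.27 − (+1.295))·2/0.0592 = -0.8446.
So 2·log[Cu⁺] = 1·log(0.05) − log Q = -1.3010 − (-0.8446) = -0.4564; log[Cu⁺] = -0.4564 / 2 = -0.2282; [Cu⁺] = 10^(-0.2282) ≈ 0.59 M.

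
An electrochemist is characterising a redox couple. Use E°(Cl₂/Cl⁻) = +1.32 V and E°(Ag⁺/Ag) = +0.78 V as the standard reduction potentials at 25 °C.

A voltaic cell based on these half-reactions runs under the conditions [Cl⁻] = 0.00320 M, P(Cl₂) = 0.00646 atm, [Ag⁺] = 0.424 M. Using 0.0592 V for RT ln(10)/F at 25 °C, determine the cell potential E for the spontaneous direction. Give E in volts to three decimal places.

Cl₂/Cl⁻ is the cathode (higher E°), Ag⁺/Ag the anode: E°cell = +1.32 − (+0.78) = +0.54 V, n = 2.
Overall: Cl₂(g) + 2 Ag(s) → 2 Cl⁻(aq) + 2 Ag⁺(aq)
Q = [Cl⁻]^2·[Ag⁺]^2 / (P(Cl₂)); log Q = -3.545.
E = E° − (0.0592/n) log Q = +0.54 − (0.0592/2)(-3.545) = +0.645 V.

+0.645 V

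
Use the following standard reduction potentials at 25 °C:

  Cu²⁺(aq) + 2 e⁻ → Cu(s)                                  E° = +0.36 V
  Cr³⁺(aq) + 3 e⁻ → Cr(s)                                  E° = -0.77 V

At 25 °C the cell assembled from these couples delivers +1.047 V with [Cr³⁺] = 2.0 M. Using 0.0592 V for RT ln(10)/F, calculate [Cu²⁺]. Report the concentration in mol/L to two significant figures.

Cu²⁺/Cu is the cathode, Cr³⁺/Cr the anode: E°cell = +1.13 V, n = 6.
Overall reaction: 3 Cu²⁺(aq) + 2 Cr(s) → 3 Cu(s) + 2 Cr³⁺(aq); Q = [Cr³⁺]^2/[Cu²⁺]^3.
From E = E° − (0.0592/n) log Q: log Q = (E° − E)·n/0.0592 = (+1.13 − (+1.047))·6/0.0592 = 8.4122.
So 3·log[Cu²⁺] = 2·log(2) − log Q = 0.6021 − (8.4122) = -7.8101; log[Cu²⁺] = -7.8101 / 3 = -2.6034; [Cu²⁺] = 10^(-2.6034) ≈ 0.0025 M.

0.0025 M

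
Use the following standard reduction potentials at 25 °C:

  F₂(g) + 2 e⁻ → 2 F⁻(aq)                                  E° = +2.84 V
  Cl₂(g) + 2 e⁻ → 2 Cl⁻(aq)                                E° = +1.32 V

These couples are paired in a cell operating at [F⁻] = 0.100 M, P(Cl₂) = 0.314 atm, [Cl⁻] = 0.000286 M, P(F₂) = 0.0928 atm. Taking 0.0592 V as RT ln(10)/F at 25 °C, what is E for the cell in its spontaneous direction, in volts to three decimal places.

+1.354 V

F₂/F⁻ is the cathode (higher E°), Cl₂/Cl⁻ the anode: E°cell = +2.84 − (+1.32) = +1.52 V, n = 2.
Overall: F₂(g) + 2 Cl⁻(aq) → 2 F⁻(aq) + Cl₂(g)
Q = [F⁻]^2·P(Cl₂) / (P(F₂)·[Cl⁻]^2); log Q = 5.617.
E = E° − (0.0592/n) log Q = +1.52 − (0.0592/2)(5.617) = +1.354 V.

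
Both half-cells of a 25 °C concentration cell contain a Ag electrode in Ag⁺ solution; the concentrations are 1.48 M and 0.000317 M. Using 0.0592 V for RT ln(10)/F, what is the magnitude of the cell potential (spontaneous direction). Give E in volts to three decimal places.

For a concentration cell E°cell = 0. The 1.48 M side is the cathode (reduction is favoured where [Ag⁺] is higher).
With n = 1, E = −(0.0592/1) log([Ag⁺]ₐₙ/[Ag⁺]꜀ₐₜ) = −(0.0592/1) log(0.000317/1.48) = −(0.0592/1)(-3.669) = +0.217 V.

+0.217 V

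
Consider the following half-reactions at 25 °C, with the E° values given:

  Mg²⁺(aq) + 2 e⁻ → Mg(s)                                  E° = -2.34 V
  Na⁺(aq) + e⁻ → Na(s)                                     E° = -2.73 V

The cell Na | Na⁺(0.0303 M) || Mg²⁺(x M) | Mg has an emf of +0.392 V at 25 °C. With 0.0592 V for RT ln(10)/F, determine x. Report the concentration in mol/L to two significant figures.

0.0011 M

Mg²⁺/Mg is the cathode, Na⁺/Na the anode: E°cell = +0.39 V, n = 2.
Overall reaction: Mg²⁺(aq) + 2 Na(s) → Mg(s) + 2 Na⁺(aq); Q = [Na⁺]^2/[Mg²⁺]^1.
From E = E° − (0.0592/n) log Q: log Q = (E° − E)·n/0.0592 = (+0.39 − (+0.392))·2/0.0592 = -0.0676.
So 1·log[Mg²⁺] = 2·log(0.0303) − log Q = -3.0371 − (-0.0676) = -2.9695; [Mg²⁺] = 10^(-2.9695) ≈ 0.0011 M.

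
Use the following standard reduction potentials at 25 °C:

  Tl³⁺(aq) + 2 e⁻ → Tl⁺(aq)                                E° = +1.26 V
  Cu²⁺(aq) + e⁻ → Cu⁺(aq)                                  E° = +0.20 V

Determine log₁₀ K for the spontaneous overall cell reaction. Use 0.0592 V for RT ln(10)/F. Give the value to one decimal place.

35.8

Cathode: Tl³⁺/Tl⁺; anode: Cu²⁺/Cu⁺. E°cell = +1.06 V, n = 2.
log K = nE°cell / 0.0592 = (2)(+1.06) / 0.0592 = 35.8.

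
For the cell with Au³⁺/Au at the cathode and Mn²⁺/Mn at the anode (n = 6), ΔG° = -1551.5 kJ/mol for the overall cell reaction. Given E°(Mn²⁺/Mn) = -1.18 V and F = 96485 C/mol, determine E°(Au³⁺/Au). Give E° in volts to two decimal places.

+1.50 V

E°cell = −ΔG°/(nF) = −(-1551.5×10³)/((6)(96485)) = +2.680 V.
Since Au³⁺/Au is the cathode and Mn²⁺/Mn the anode, E°cell = E°(Au³⁺/Au) − E°(Mn²⁺/Mn).
So E°(Au³⁺/Au) = E°cell + E°(Mn²⁺/Mn) = +2.680 + (-1.18) = +1.50 V.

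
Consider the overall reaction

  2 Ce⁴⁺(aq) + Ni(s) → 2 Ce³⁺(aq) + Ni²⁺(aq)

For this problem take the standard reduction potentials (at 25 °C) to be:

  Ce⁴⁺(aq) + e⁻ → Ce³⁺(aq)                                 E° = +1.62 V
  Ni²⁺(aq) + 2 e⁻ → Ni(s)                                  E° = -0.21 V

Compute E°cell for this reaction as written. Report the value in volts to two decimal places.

The Ce⁴⁺/Ce³⁺ couple has the higher reduction potential, so it is the cathode; Ni²⁺/Ni is oxidised at the anode.
E°cell = E°(cathode) − E°(anode) = (+1.62) − (-0.21) = +1.83 V.
Since E°cell > 0, the reaction is spontaneous under standard conditions.

+1.83 V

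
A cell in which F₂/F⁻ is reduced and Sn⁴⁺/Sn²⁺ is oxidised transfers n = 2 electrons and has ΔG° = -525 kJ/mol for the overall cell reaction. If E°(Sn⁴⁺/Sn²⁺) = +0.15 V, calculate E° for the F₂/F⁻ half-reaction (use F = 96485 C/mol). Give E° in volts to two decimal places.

E°cell = −ΔG°/(nF) = −(-525×10³)/((2)(96485)) = +2.721 V.
Since F₂/F⁻ is the cathode and Sn⁴⁺/Sn²⁺ the anode, E°cell = E°(F₂/F⁻) − E°(Sn⁴⁺/Sn²⁺).
So E°(F₂/F⁻) = E°cell + E°(Sn⁴⁺/Sn²⁺) = +2.721 + (+0.15) = +2.87 V.

+2.87 V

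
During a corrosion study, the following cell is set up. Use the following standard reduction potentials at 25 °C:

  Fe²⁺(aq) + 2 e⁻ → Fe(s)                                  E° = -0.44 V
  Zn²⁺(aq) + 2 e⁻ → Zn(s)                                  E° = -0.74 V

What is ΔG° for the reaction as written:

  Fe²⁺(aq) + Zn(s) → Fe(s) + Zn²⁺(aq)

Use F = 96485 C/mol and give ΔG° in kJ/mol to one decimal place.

-57.9 kJ/mol

As written, Fe²⁺/Fe is reduced (cathode) and Zn²⁺/Zn is oxidised (anode), so E°cell = (-0.44) − (-0.74) = +0.30 V.
Balancing electrons gives n = 2.
ΔG° = −nFE° = −(2)(96485)(+0.30) = -57,891 J = -57.9 kJ/mol.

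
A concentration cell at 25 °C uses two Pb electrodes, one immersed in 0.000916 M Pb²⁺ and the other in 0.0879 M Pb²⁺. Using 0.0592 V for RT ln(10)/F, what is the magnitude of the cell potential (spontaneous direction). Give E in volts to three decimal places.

+0.059 V

For a concentration cell E°cell = 0. The 0.0879 M side is the cathode (reduction is favoured where [Pb²⁺] is higher).
With n = 2, E = −(0.0592/2) log([Pb²⁺]ₐₙ/[Pb²⁺]꜀ₐₜ) = −(0.0592/2) log(0.000916/0.0879) = −(0.0592/2)(-1.982) = +0.059 V.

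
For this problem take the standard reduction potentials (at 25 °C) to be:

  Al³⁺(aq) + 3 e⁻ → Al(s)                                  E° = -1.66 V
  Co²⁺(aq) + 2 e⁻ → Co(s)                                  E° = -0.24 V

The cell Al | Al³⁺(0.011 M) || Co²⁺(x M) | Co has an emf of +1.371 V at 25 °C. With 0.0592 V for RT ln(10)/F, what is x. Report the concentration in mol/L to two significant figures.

0.0011 M

Co²⁺/Co is the cathode, Al³⁺/Al the anode: E°cell = +1.42 V, n = 6.
Overall reaction: 3 Co²⁺(aq) + 2 Al(s) → 3 Co(s) + 2 Al³⁺(aq); Q = [Al³⁺]^2/[Co²⁺]^3.
From E = E° − (0.0592/n) log Q: log Q = (E° − E)·n/0.0592 = (+1.42 − (+1.371))·6/0.0592 = 4.9662.
So 3·log[Co²⁺] = 2·log(0.011) − log Q = -3.9172 − (4.9662) = -8.8834; log[Co²⁺] = -8.8834 / 3 = -2.9611; [Co²⁺] = 10^(-2.9611) ≈ 0.0011 M.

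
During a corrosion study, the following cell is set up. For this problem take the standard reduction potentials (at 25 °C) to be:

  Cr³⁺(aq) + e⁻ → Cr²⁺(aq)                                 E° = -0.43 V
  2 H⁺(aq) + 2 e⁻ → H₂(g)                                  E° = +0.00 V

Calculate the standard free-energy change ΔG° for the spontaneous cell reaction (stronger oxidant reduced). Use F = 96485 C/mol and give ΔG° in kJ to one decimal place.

H⁺/H₂ (E° = +0.00 V) is the cathode; Cr³⁺/Cr²⁺ (E° = -0.43 V) is the anode, so E°cell = +0.43 V.
Balancing electrons gives n = 2 (lcm of 2 and 1).
ΔG° = −nFE° = −(2)(96485)(+0.43) = -82,977 J = -83.0 kJ.

-83.0 kJ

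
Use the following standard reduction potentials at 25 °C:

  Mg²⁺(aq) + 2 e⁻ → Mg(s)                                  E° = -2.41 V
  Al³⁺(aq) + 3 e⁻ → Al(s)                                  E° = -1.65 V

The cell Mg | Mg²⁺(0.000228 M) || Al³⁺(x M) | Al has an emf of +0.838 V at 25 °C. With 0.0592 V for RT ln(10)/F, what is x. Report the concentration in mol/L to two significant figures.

Al³⁺/Al is the cathode, Mg²⁺/Mg the anode: E°cell = +0.76 V, n = 6.
Overall reaction: 2 Al³⁺(aq) + 3 Mg(s) → 2 Al(s) + 3 Mg²⁺(aq); Q = [Mg²⁺]^3/[Al³⁺]^2.
From E = E° − (0.0592/n) log Q: log Q = (E° − E)·n/0.0592 = (+0.76 − (+0.838))·6/0.0592 = -7.9054.
So 2·log[Al³⁺] = 3·log(0.000228) − log Q = -10.9262 − (-7.9054) = -3.0208; log[Al³⁺] = -3.0208 / 2 = -1.5104; [Al³⁺] = 10^(-1.5104) ≈ 0.031 M.

0.031 M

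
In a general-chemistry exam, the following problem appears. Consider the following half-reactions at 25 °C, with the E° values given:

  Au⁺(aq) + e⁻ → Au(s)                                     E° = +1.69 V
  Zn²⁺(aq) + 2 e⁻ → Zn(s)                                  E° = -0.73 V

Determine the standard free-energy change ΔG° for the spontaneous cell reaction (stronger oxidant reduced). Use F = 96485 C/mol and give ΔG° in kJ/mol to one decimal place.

-467.0 kJ/mol

Au⁺/Au (E° = +1.69 V) is the cathode; Zn²⁺/Zn (E° = -0.73 V) is the anode, so E°cell = +2.42 V.
Balancing electrons gives n = 2 (lcm of 1 and 2).
ΔG° = −nFE° = −(2)(96485)(+2.42) = -466,987 J = -467.0 kJ/mol.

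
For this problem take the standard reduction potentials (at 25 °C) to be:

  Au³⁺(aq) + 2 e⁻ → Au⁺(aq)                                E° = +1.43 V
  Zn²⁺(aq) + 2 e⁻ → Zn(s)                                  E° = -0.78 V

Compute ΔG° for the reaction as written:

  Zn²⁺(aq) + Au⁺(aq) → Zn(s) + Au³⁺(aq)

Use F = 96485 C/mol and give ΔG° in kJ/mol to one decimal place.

+426.5 kJ/mol

As written, Zn²⁺/Zn is reduced (cathode) and Au³⁺/Au⁺ is oxidised (anode), so E°cell = (-0.78) − (+1.43) = -2.21 V.
Balancing electrons gives n = 2.
ΔG° = −nFE° = −(2)(96485)(-2.21) = 426,464 J = +426.5 kJ/mol.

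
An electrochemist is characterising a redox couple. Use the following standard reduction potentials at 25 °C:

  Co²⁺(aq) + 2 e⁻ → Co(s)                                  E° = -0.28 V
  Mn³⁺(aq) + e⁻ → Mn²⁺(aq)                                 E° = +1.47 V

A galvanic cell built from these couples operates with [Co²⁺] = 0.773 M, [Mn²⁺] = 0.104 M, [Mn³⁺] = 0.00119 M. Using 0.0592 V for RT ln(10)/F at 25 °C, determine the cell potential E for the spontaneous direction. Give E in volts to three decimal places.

Mn³⁺/Mn²⁺ is the cathode (higher E°), Co²⁺/Co the anode: E°cell = +1.47 − (-0.28) = +1.75 V, n = 2.
Overall: 2 Mn³⁺(aq) + Co(s) → 2 Mn²⁺(aq) + Co²⁺(aq)
Q = [Mn²⁺]^2·[Co²⁺] / ([Mn³⁺]^2); log Q = 3.771.
E = E° − (0.0592/n) log Q = +1.75 − (0.0592/2)(3.771) = +1.638 V.

+1.638 V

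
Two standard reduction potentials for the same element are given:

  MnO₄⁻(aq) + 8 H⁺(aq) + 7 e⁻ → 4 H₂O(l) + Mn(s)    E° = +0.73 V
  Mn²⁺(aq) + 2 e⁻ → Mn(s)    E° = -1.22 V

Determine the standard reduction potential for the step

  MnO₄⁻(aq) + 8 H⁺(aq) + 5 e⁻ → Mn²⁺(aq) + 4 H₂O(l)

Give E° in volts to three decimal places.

Sequential free energies add, so n₃E°₃ = n₁E°₁ + n₂E°₂.
With n₃ = 7, and the known step contributing 2×(-1.22) V, the unknown satisfies 5·E° = 7×(+0.73) − 2×(-1.22) = +7.550.
E° = +7.550 / 5 = +1.510 V.

+1.510 V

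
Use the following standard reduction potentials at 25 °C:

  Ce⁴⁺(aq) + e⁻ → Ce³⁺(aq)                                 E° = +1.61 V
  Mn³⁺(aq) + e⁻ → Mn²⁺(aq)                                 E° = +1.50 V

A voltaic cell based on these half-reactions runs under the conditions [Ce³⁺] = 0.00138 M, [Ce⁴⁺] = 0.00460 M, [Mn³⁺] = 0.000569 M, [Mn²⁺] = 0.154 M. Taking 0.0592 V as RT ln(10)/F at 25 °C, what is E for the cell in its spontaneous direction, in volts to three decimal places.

+0.285 V

Ce⁴⁺/Ce³⁺ is the cathode (higher E°), Mn³⁺/Mn²⁺ the anode: E°cell = +1.61 − (+1.50) = +0.11 V, n = 1.
Overall: Ce⁴⁺(aq) + Mn²⁺(aq) → Ce³⁺(aq) + Mn³⁺(aq)
Q = [Ce³⁺]·[Mn³⁺] / ([Ce⁴⁺]·[Mn²⁺]); log Q = -2.955.
E = E° − (0.0592/n) log Q = +0.11 − (0.0592/1)(-2.955) = +0.285 V.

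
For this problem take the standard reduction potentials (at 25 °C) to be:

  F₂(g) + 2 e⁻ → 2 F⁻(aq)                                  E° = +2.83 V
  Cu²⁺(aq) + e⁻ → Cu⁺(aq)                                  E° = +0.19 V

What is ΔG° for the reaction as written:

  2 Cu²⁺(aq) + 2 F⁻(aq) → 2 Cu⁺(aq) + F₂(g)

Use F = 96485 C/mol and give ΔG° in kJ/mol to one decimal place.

As written, Cu²⁺/Cu⁺ is reduced (cathode) and F₂/F⁻ is oxidised (anode), so E°cell = (+0.19) − (+2.83) = -2.64 V.
Balancing electrons gives n = 2.
ΔG° = −nFE° = −(2)(96485)(-2.64) = 509,441 J = +509.4 kJ/mol.

+509.4 kJ/mol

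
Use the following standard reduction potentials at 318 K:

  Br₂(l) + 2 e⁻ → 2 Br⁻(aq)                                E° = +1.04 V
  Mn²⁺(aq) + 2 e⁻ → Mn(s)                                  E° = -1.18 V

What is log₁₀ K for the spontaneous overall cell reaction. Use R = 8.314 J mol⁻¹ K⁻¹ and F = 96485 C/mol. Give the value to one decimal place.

Cathode: Br₂/Br⁻; anode: Mn²⁺/Mn. E°cell = (+1.04) − (-1.18) = +2.22 V, with n = 2.
ΔG° = −nFE° = −RT ln K, so ln K = nFE°/(RT) = (2)(96485)(+2.22) / ((8.314)(318)) = 162.034.
log₁₀ K = 162.034 / ln 10 = 70.4.

70.4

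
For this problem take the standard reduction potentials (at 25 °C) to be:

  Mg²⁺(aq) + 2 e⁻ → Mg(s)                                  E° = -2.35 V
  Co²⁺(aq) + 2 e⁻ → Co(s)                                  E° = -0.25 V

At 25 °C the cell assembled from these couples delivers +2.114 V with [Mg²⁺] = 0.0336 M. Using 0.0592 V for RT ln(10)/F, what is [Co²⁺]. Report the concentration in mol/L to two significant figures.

0.100 M

Co²⁺/Co is the cathode, Mg²⁺/Mg the anode: E°cell = +2.10 V, n = 2.
Overall reaction: Co²⁺(aq) + Mg(s) → Co(s) + Mg²⁺(aq); Q = [Mg²⁺]^1/[Co²⁺]^1.
From E = E° − (0.0592/n) log Q: log Q = (E° − E)·n/0.0592 = (+2.10 − (+2.114))·2/0.0592 = -0.4730.
So 1·log[Co²⁺] = 1·log(0.0336) − log Q = -1.4737 − (-0.4730) = -1.0007; [Co²⁺] = 10^(-1.0007) ≈ 0.100 M.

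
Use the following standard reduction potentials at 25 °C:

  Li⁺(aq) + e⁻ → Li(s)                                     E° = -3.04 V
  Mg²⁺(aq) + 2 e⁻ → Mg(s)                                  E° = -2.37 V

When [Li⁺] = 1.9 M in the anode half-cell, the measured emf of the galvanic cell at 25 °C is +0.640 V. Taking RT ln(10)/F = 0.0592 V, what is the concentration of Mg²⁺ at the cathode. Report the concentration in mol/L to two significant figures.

0.35 M

Mg²⁺/Mg is the cathode, Li⁺/Li the anode: E°cell = +0.67 V, n = 2.
Overall reaction: Mg²⁺(aq) + 2 Li(s) → Mg(s) + 2 Li⁺(aq); Q = [Li⁺]^2/[Mg²⁺]^1.
From E = E° − (0.0592/n) log Q: log Q = (E° − E)·n/0.0592 = (+0.67 − (+0.640))·2/0.0592 = 1.0135.
So 1·log[Mg²⁺] = 2·log(1.9) − log Q = 0.5575 − (1.0135) = -0.4560; [Mg²⁺] = 10^(-0.4560) ≈ 0.35 M.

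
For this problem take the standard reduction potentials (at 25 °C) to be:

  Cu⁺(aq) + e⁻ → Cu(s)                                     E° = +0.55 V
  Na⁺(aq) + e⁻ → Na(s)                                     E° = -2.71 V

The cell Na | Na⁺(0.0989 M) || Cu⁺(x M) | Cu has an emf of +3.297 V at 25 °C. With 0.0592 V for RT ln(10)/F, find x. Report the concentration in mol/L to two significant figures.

Cu⁺/Cu is the cathode, Na⁺/Na the anode: E°cell = +3.26 V, n = 1.
Overall reaction: Cu⁺(aq) + Na(s) → Cu(s) + Na⁺(aq); Q = [Na⁺]^1/[Cu⁺]^1.
From E = E° − (0.0592/n) log Q: log Q = (E° − E)·n/0.0592 = (+3.26 − (+3.297))·1/0.0592 = -0.6250.
So 1·log[Cu⁺] = 1·log(0.0989) − log Q = -1.0048 − (-0.6250) = -0.3798; [Cu⁺] = 10^(-0.3798) ≈ 0.42 M.

0.42 M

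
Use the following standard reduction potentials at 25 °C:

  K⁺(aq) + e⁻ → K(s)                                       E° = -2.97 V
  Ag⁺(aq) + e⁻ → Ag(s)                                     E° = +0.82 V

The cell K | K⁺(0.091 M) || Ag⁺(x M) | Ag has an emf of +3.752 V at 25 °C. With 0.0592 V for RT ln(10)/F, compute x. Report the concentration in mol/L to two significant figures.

0.021 M

Ag⁺/Ag is the cathode, K⁺/K the anode: E°cell = +3.79 V, n = 1.
Overall reaction: Ag⁺(aq) + K(s) → Ag(s) + K⁺(aq); Q = [K⁺]^1/[Ag⁺]^1.
From E = E° − (0.0592/n) log Q: log Q = (E° − E)·n/0.0592 = (+3.79 − (+3.752))·1/0.0592 = 0.6419.
So 1·log[Ag⁺] = 1·log(0.091) − log Q = -1.0410 − (0.6419) = -1.6829; [Ag⁺] = 10^(-1.6829) ≈ 0.021 M.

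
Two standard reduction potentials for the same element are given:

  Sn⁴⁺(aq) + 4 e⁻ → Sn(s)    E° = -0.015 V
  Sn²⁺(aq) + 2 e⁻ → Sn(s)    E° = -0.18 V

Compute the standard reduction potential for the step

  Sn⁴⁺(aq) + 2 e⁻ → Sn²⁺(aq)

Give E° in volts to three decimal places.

Sequential free energies add, so n₃E°₃ = n₁E°₁ + n₂E°₂.
With n₃ = 4, and the known step contributing 2×(-0.18) V, the unknown satisfies 2·E° = 4×(-0.015) − 2×(-0.18) = +0.300.
E° = +0.300 / 2 = +0.150 V.

+0.150 V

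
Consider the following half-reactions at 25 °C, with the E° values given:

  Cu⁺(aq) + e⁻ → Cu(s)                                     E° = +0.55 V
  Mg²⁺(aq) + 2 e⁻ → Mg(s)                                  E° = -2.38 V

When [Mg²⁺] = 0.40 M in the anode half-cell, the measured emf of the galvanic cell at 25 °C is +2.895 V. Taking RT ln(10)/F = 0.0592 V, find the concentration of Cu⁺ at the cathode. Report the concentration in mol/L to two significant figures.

0.16 M

Cu⁺/Cu is the cathode, Mg²⁺/Mg the anode: E°cell = +2.93 V, n = 2.
Overall reaction: 2 Cu⁺(aq) + Mg(s) → 2 Cu(s) + Mg²⁺(aq); Q = [Mg²⁺]^1/[Cu⁺]^2.
From E = E° − (0.0592/n) log Q: log Q = (E° − E)·n/0.0592 = (+2.93 − (+2.895))·2/0.0592 = 1.1824.
So 2·log[Cu⁺] = 1·log(0.4) − log Q = -0.3979 − (1.1824) = -1.5803; log[Cu⁺] = -1.5803 / 2 = -0.7902; [Cu⁺] = 10^(-0.7902) ≈ 0.16 M.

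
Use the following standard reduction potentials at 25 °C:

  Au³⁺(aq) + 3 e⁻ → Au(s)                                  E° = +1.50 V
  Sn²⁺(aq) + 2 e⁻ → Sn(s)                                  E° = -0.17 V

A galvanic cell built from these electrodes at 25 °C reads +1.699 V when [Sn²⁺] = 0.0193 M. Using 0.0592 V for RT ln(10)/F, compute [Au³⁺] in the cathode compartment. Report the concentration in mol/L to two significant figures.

0.079 M

Au³⁺/Au is the cathode, Sn²⁺/Sn the anode: E°cell = +1.67 V, n = 6.
Overall reaction: 2 Au³⁺(aq) + 3 Sn(s) → 2 Au(s) + 3 Sn²⁺(aq); Q = [Sn²⁺]^3/[Au³⁺]^2.
From E = E° − (0.0592/n) log Q: log Q = (E° − E)·n/0.0592 = (+1.67 − (+1.699))·6/0.0592 = -2.9392.
So 2·log[Au³⁺] = 3·log(0.0193) − log Q = -5.1433 − (-2.9392) = -2.2041; log[Au³⁺] = -2.2041 / 2 = -1.1020; [Au³⁺] = 10^(-1.1020) ≈ 0.079 M.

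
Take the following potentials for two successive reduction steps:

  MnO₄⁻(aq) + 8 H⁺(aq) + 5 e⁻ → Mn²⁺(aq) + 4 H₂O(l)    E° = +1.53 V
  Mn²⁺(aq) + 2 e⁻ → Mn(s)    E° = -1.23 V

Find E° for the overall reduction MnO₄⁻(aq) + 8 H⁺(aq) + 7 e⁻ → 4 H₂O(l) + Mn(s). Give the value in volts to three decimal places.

+0.741 V

Since ΔG° = −nFE° is additive over sequential reductions, n₃E°₃ = n₁E°₁ + n₂E°₂.
E°₃ = (5×+1.53 + 2×-1.23) / 7 = (+5.190) / 7 = +0.741 V.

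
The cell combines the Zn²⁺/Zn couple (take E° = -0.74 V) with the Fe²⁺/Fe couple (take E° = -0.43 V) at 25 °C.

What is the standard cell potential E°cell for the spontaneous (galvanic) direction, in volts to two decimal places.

+0.31 V

The Fe²⁺/Fe couple has the higher reduction potential, so it is the cathode; Zn²⁺/Zn is oxidised at the anode.
E°cell = E°(cathode) − E°(anode) = (-0.43) − (-0.74) = +0.31 V.
Since E°cell > 0, the reaction is spontaneous under standard conditions.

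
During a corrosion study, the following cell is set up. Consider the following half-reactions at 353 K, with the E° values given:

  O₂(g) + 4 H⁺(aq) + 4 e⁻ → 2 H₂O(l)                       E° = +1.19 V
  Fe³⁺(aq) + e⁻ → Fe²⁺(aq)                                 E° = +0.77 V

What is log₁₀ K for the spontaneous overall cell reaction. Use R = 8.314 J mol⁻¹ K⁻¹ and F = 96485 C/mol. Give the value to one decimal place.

Cathode: O₂/H₂O; anode: Fe³⁺/Fe²⁺. E°cell = (+1.19) − (+0.77) = +0.42 V, with n = 4.
ΔG° = −nFE° = −RT ln K, so ln K = nFE°/(RT) = (4)(96485)(+0.42) / ((8.314)(353)) = 55.231.
log₁₀ K = 55.231 / ln 10 = 24.0.

24.0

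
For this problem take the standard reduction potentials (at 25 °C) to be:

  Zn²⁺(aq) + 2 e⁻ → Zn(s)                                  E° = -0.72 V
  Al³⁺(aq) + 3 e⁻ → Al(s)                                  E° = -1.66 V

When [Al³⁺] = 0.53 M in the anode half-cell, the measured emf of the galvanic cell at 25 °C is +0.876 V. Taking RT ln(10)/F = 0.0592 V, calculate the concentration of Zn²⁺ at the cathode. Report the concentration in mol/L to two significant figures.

0.0045 M

Zn²⁺/Zn is the cathode, Al³⁺/Al the anode: E°cell = +0.94 V, n = 6.
Overall reaction: 3 Zn²⁺(aq) + 2 Al(s) → 3 Zn(s) + 2 Al³⁺(aq); Q = [Al³⁺]^2/[Zn²⁺]^3.
From E = E° − (0.0592/n) log Q: log Q = (E° − E)·n/0.0592 = (+0.94 − (+0.876))·6/0.0592 = 6.4865.
So 3·log[Zn²⁺] = 2·log(0.53) − log Q = -0.5514 − (6.4865) = -7.0379; log[Zn²⁺] = -7.0379 / 3 = -2.3460; [Zn²⁺] = 10^(-2.3460) ≈ 0.0045 M.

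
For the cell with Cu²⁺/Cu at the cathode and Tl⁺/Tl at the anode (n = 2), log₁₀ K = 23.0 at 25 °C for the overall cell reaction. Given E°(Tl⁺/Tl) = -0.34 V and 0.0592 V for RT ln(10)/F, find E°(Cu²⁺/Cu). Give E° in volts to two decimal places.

E°cell = (0.0592/n)·log K = (0.0592/2)(23.0) = +0.681 V.
Since Cu²⁺/Cu is the cathode and Tl⁺/Tl the anode, E°cell = E°(Cu²⁺/Cu) − E°(Tl⁺/Tl).
So E°(Cu²⁺/Cu) = E°cell + E°(Tl⁺/Tl) = +0.681 + (-0.34) = +0.34 V.

+0.34 V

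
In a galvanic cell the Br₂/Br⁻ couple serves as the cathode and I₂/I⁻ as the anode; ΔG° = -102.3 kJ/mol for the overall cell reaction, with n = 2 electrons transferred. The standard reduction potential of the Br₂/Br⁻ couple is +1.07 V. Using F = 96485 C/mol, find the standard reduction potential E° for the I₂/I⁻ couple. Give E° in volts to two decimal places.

+0.54 V

E°cell = −ΔG°/(nF) = −(-102.3×10³)/((2)(96485)) = +0.530 V.
Since Br₂/Br⁻ is the cathode and I₂/I⁻ the anode, E°cell = E°(Br₂/Br⁻) − E°(I₂/I⁻).
So E°(I₂/I⁻) = E°(Br₂/Br⁻) − E°cell = (+1.07) − (+0.530) = +0.54 V.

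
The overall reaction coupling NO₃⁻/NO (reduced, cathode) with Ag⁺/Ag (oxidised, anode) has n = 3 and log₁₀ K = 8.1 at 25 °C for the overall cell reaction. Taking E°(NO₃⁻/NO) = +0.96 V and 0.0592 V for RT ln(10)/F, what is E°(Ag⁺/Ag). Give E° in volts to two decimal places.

E°cell = (0.0592/n)·log K = (0.0592/3)(8.1) = +0.160 V.
Since NO₃⁻/NO is the cathode and Ag⁺/Ag the anode, E°cell = E°(NO₃⁻/NO) − E°(Ag⁺/Ag).
So E°(Ag⁺/Ag) = E°(NO₃⁻/NO) − E°cell = (+0.96) − (+0.160) = +0.80 V.

+0.80 V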